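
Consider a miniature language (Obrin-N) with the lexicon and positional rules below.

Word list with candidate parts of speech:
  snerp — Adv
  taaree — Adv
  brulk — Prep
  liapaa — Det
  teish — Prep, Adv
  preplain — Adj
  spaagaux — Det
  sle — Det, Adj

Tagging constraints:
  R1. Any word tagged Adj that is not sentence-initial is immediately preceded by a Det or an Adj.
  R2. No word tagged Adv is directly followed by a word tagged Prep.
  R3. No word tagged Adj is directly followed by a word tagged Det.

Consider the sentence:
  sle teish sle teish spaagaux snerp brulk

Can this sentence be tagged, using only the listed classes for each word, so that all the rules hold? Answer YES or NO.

NO

Candidates per position — 1:sle {Det,Adj}; 2:teish {Prep,Adv}; 3:sle {Det,Adj}; 4:teish {Prep,Adv}; 5:spaagaux {Det}; 6:snerp {Adv}; 7:brulk {Prep}.
Rule 2 cannot be satisfied by any choice of tags from the lexicon.
So there is no consistent tagging.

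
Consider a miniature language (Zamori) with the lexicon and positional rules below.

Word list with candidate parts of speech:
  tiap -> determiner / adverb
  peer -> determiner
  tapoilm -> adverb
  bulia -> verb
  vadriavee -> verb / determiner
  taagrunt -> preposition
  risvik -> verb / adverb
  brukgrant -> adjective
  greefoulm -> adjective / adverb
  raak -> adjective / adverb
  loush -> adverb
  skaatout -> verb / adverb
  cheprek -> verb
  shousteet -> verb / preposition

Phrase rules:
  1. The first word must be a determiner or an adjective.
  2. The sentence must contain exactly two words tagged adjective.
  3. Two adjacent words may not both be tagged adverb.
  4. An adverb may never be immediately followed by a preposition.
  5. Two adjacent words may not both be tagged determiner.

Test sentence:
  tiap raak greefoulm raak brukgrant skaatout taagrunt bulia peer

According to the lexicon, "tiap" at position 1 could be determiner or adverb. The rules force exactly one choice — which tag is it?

determiner

Candidates per position — 1:tiap {determiner,adverb}; 2:raak {adjective,adverb}; 3:greefoulm {adjective,adverb}; 4:raak {adjective,adverb}; 5:brukgrant {adjective}; 6:skaatout {verb,adverb}; 7:taagrunt {preposition}; 8:bulia {verb}; 9:peer {determiner}.
Word 1 cannot be adverb — rule 1 would then fail for every completion. It is determiner.
Word 6 cannot be adverb — rule 4 would then fail for every completion. It is verb.
The remaining ambiguous positions (2, 3, 4) are resolved jointly — only one combination satisfies every rule.
That leaves exactly one tagging: determiner adverb adjective adverb adjective verb preposition verb determiner.
Check: rule 1 ok; rule 2 ok; rule 3 ok; rule 4 ok; rule 5 ok.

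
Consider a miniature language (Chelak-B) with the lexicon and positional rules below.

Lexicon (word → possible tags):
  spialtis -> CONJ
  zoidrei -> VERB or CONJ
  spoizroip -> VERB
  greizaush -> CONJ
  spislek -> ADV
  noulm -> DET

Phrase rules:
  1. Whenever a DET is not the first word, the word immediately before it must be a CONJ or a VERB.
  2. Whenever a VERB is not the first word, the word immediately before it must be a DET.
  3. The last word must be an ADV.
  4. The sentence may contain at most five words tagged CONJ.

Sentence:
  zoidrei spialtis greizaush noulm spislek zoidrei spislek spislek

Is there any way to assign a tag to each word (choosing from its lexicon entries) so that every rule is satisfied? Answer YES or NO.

Candidates per position — 1:zoidrei {VERB,CONJ}; 2:spialtis {CONJ}; 3:greizaush {CONJ}; 4:noulm {DET}; 5:spislek {ADV}; 6:zoidrei {VERB,CONJ}; 7:spislek {ADV}; 8:spislek {ADV}.
One satisfying assignment: CONJ CONJ CONJ DET ADV CONJ ADV ADV.
Check: rule 1 ✓; rule 2 ✓; rule 3 ✓; rule 4 ✓.

YES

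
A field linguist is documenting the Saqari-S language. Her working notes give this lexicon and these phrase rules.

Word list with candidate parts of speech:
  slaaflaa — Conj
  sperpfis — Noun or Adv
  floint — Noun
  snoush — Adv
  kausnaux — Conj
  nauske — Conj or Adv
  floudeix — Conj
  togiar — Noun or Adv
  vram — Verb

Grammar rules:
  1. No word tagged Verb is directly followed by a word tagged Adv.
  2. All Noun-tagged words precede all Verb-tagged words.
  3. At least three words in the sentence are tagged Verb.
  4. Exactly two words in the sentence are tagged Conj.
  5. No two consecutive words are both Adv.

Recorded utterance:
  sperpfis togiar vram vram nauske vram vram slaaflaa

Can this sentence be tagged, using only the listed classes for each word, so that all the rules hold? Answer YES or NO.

Candidates per position — 1:sperpfis {Noun,Adv}; 2:togiar {Noun,Adv}; 3:vram {Verb}; 4:vram {Verb}; 5:nauske {Conj,Adv}; 6:vram {Verb}; 7:vram {Verb}; 8:slaaflaa {Conj}.
One satisfying assignment: Adv Noun Verb Verb Conj Verb Verb Conj.
Verifying each rule — rule 1 ok; rule 2 ok; rule 3 ok; rule 4 ok; rule 5 ok.

YES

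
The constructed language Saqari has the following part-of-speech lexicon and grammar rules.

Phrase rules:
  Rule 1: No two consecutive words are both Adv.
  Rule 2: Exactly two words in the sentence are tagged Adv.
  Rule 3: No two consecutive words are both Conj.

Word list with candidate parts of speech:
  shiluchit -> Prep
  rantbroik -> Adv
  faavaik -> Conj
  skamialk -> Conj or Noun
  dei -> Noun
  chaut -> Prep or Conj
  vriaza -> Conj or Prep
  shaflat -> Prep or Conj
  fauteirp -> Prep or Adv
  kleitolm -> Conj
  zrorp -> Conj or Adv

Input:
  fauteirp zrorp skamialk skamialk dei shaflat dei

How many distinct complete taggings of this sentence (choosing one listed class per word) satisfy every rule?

Candidates per position — 1:fauteirp {Prep,Adv}; 2:zrorp {Conj,Adv}; 3:skamialk {Conj,Noun}; 4:skamialk {Conj,Noun}; 5:dei {Noun}; 6:shaflat {Prep,Conj}; 7:dei {Noun}.
There are 32 candidate sequences in total.
Every candidate sequence violates at least one rule; no consistent tagging exists.
Count = 0.

0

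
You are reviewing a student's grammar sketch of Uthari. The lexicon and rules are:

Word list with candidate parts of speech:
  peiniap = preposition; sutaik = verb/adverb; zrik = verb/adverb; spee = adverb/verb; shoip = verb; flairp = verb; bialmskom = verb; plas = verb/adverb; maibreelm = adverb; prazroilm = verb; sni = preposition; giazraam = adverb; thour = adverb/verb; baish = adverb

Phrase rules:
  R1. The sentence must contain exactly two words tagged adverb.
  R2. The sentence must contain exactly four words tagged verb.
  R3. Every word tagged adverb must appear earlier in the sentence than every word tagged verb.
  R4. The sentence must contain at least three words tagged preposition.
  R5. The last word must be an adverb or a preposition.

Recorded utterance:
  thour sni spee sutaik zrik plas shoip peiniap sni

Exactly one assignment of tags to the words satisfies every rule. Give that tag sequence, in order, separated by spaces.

adverb preposition adverb verb verb verb verb preposition preposition

Candidates per position — 1:thour {adverb,verb}; 2:sni {preposition}; 3:spee {adverb,verb}; 4:sutaik {verb,adverb}; 5:zrik {verb,adverb}; 6:plas {verb,adverb}; 7:shoip {verb}; 8:peiniap {preposition}; 9:sni {preposition}.
The remaining ambiguous positions (1, 3, 4, 5, 6) are resolved jointly — only one combination satisfies every rule.
That leaves exactly one tagging: adverb preposition adverb verb verb verb verb preposition preposition.
Check: rule 1 ✓; rule 2 ✓; rule 3 ✓; rule 4 ✓; rule 5 ✓.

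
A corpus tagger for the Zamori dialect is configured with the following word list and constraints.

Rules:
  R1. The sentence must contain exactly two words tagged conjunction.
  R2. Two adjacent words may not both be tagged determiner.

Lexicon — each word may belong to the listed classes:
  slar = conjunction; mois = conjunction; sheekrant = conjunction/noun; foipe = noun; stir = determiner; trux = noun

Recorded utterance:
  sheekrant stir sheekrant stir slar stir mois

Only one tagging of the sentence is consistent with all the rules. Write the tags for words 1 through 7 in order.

noun determiner noun determiner conjunction determiner conjunction

Candidates per position — 1:sheekrant {conjunction,noun}; 2:stir {determiner}; 3:sheekrant {conjunction,noun}; 4:stir {determiner}; 5:slar {conjunction}; 6:stir {determiner}; 7:mois {conjunction}.
Word 1 cannot be conjunction — rule 1 would then fail for every completion. It is noun.
Word 3 cannot be conjunction — rule 1 would then fail for every completion. It is noun.
The only consistent sequence is: noun determiner noun determiner conjunction determiner conjunction.
Checking: rule 1 satisfied; rule 2 satisfied.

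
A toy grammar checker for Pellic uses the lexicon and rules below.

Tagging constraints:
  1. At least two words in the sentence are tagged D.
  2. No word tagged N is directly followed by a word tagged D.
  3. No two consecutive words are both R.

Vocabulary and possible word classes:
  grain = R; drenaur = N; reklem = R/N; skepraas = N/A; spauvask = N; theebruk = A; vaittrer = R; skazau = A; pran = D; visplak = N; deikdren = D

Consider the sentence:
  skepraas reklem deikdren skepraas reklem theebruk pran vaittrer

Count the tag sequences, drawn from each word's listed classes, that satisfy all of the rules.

8

Candidates per position — 1:skepraas {N,A}; 2:reklem {R,N}; 3:deikdren {D}; 4:skepraas {N,A}; 5:reklem {R,N}; 6:theebruk {A}; 7:pran {D}; 8:vaittrer {R}.
There are 16 candidate sequences in total.
Checking each against the rules leaves 8 sequences.
Count = 8.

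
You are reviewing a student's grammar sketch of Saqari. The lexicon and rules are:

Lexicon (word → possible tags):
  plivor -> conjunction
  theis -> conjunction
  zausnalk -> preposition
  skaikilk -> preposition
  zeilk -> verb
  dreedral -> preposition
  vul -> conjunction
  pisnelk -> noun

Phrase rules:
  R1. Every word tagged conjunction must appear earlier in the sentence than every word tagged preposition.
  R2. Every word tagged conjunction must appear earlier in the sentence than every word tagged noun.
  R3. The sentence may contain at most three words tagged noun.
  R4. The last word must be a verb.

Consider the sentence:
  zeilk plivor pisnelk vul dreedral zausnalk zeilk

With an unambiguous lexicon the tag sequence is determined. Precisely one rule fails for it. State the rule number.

Fixed tagging: verb conjunction noun conjunction preposition preposition verb.
Applying the rules: R1 holds, R2 violated, R3 holds, R4 holds.
Only rule 2 fails.

2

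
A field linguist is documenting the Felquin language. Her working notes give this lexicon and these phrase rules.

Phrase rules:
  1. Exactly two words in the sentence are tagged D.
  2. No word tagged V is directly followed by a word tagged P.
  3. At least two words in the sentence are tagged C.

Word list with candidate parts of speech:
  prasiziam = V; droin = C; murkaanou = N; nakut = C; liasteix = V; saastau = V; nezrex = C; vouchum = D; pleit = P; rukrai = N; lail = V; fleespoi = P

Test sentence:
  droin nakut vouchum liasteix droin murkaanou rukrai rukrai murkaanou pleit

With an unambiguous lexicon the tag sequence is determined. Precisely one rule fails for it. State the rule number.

1

Fixed tagging: C C D V C N N N N P.
Applying the rules: R1 fails, R2 ok, R3 ok.
Only rule 1 fails.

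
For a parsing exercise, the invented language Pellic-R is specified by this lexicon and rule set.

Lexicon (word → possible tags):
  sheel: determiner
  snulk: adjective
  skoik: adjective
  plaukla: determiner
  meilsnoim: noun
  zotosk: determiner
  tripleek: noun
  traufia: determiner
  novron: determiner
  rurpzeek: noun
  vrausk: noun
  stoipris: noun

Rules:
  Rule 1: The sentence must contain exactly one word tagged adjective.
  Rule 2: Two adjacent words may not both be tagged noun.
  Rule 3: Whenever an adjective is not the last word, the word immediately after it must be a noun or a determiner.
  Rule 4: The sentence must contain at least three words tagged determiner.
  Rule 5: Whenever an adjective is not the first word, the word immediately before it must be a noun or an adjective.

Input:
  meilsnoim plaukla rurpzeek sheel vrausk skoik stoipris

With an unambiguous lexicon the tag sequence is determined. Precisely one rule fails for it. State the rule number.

4

Fixed tagging: noun determiner noun determiner noun adjective noun.
Applying the rules: R1 ok, R2 ok, R3 ok, R4 fails, R5 ok.
Only rule 4 fails.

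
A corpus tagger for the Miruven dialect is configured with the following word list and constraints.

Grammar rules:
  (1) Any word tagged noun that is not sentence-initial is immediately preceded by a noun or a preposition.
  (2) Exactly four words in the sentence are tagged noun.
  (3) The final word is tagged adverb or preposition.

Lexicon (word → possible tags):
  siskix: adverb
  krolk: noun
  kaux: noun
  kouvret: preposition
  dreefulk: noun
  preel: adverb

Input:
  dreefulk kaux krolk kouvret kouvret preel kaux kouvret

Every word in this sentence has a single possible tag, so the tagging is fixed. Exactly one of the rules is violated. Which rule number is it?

1

Fixed tagging: noun noun noun preposition preposition adverb noun preposition.
Checking each rule: R1 fail, R2 pass, R3 pass.
Only rule 1 fails.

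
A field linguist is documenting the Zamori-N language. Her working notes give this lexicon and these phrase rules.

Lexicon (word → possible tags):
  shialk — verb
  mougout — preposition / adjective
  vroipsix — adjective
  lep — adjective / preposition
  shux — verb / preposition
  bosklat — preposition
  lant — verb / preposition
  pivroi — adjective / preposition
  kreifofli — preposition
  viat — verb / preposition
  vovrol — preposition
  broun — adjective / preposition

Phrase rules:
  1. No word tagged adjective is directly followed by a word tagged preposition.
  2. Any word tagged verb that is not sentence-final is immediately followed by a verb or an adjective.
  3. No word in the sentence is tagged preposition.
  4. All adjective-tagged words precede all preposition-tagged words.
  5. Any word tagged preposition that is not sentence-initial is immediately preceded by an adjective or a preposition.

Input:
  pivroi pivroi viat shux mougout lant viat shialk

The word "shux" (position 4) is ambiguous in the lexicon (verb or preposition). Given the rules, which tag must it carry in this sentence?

Candidates per position — 1:pivroi {adjective,preposition}; 2:pivroi {adjective,preposition}; 3:viat {verb,preposition}; 4:shux {verb,preposition}; 5:mougout {preposition,adjective}; 6:lant {verb,preposition}; 7:viat {verb,preposition}; 8:shialk {verb}.
At position 1, choosing preposition makes rule 3 impossible to satisfy; hence adjective.
At position 2, choosing preposition makes rule 1 impossible to satisfy; hence adjective.
At position 3, choosing preposition makes rule 1 impossible to satisfy; hence verb.
At position 4, choosing preposition makes rule 2 impossible to satisfy; hence verb.
At position 5, choosing preposition makes rule 2 impossible to satisfy; hence adjective.
At position 6, choosing preposition makes rule 1 impossible to satisfy; hence verb.
At position 7, choosing preposition makes rule 2 impossible to satisfy; hence verb.
So the tagging must be: adjective adjective verb verb adjective verb verb verb.
Verifying each rule — rule 1 satisfied; rule 2 satisfied; rule 3 satisfied; rule 4 satisfied; rule 5 satisfied.

verb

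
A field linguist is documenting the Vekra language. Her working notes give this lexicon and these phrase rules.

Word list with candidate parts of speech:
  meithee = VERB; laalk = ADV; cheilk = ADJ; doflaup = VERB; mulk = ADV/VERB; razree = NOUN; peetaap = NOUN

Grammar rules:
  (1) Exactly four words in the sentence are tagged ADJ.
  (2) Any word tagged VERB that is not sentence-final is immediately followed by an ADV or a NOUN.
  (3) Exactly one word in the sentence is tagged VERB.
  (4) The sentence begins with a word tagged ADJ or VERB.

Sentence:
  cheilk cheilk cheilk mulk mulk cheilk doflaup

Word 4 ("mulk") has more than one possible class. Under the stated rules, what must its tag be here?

ADV

Candidates per position — 1:cheilk {ADJ}; 2:cheilk {ADJ}; 3:cheilk {ADJ}; 4:mulk {ADV,VERB}; 5:mulk {ADV,VERB}; 6:cheilk {ADJ}; 7:doflaup {VERB}.
At position 4, choosing VERB makes rule 3 impossible to satisfy; hence ADV.
At position 5, choosing VERB makes rule 2 impossible to satisfy; hence ADV.
The unique satisfying tagging is: ADJ ADJ ADJ ADV ADV ADJ VERB.
Verifying each rule — rule 1 satisfied; rule 2 satisfied; rule 3 satisfied; rule 4 satisfied.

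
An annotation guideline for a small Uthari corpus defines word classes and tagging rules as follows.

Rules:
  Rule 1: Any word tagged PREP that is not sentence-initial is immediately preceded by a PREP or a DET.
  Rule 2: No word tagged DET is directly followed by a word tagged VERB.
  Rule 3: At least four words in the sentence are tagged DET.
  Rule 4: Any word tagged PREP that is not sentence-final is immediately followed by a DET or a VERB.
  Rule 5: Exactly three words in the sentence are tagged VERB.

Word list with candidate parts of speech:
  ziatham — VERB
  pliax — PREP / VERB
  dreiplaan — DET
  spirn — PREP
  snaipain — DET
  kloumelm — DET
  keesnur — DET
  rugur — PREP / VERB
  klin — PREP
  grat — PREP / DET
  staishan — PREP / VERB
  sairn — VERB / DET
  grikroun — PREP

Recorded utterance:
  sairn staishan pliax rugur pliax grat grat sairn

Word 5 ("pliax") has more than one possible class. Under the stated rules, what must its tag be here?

Candidates per position — 1:sairn {VERB,DET}; 2:staishan {PREP,VERB}; 3:pliax {PREP,VERB}; 4:rugur {PREP,VERB}; 5:pliax {PREP,VERB}; 6:grat {PREP,DET}; 7:grat {PREP,DET}; 8:sairn {VERB,DET}.
Word 1 cannot be VERB — rule 3 would then fail for every completion. It is DET.
Word 2 cannot be VERB — rule 2 would then fail for every completion. It is PREP.
Word 3 cannot be PREP — rule 4 would then fail for every completion. It is VERB.
Word 4 cannot be PREP — rule 1 would then fail for every completion. It is VERB.
Word 5 cannot be PREP — rule 1 would then fail for every completion. It is VERB.
Word 6 cannot be PREP — rule 1 would then fail for every completion. It is DET.
Word 7 cannot be PREP — rule 3 would then fail for every completion. It is DET.
Word 8 cannot be VERB — rule 2 would then fail for every completion. It is DET.
The unique satisfying tagging is: DET PREP VERB VERB VERB DET DET DET.
Checking: rule 1 holds; rule 2 holds; rule 3 holds; rule 4 holds; rule 5 holds.

VERB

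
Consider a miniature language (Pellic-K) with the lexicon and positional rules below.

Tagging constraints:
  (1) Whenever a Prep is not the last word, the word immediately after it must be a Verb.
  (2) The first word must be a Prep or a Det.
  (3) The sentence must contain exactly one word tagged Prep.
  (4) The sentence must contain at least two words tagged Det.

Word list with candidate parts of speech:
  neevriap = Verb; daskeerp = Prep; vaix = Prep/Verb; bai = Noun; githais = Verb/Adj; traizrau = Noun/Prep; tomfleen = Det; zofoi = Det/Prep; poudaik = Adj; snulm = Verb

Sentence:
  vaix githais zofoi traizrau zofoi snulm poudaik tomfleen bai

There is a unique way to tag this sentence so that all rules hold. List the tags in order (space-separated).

Candidates per position — 1:vaix {Prep,Verb}; 2:githais {Verb,Adj}; 3:zofoi {Det,Prep}; 4:traizrau {Noun,Prep}; 5:zofoi {Det,Prep}; 6:snulm {Verb}; 7:poudaik {Adj}; 8:tomfleen {Det}; 9:bai {Noun}.
Word 1 cannot be Verb — rule 2 would then fail for every completion. It is Prep.
Word 2 cannot be Adj — rule 1 would then fail for every completion. It is Verb.
Word 3 cannot be Prep — rule 1 would then fail for every completion. It is Det.
Word 4 cannot be Prep — rule 1 would then fail for every completion. It is Noun.
Word 5 cannot be Prep — rule 3 would then fail for every completion. It is Det.
That leaves exactly one tagging: Prep Verb Det Noun Det Verb Adj Det Noun.
Rule-by-rule: rule 1 ✓; rule 2 ✓; rule 3 ✓; rule 4 ✓.

Prep Verb Det Noun Det Verb Adj Det Noun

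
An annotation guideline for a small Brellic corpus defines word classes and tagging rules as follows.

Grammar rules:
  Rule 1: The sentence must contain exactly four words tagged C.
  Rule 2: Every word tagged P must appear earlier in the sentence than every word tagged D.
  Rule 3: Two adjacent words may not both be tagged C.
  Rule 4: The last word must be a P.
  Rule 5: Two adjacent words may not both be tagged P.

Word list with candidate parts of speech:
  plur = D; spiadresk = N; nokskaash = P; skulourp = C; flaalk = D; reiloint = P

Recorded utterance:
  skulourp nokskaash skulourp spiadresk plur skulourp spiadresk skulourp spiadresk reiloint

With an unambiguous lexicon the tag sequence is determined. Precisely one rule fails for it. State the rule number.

2

Fixed tagging: C P C N D C N C N P.
Applying the rules: R1 pass, R2 fail, R3 pass, R4 pass, R5 pass.
Only rule 2 fails.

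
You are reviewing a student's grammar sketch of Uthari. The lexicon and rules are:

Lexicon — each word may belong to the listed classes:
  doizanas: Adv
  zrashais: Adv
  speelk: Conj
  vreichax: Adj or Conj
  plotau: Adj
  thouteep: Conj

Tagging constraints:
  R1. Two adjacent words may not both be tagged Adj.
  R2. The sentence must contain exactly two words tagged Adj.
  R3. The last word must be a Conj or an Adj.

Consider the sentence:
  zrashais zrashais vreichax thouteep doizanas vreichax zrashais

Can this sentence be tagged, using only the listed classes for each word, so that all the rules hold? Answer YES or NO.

Candidates per position — 1:zrashais {Adv}; 2:zrashais {Adv}; 3:vreichax {Adj,Conj}; 4:thouteep {Conj}; 5:doizanas {Adv}; 6:vreichax {Adj,Conj}; 7:zrashais {Adv}.
Rule 3 cannot be satisfied by any choice of tags from the lexicon.
So there is no consistent tagging.

NO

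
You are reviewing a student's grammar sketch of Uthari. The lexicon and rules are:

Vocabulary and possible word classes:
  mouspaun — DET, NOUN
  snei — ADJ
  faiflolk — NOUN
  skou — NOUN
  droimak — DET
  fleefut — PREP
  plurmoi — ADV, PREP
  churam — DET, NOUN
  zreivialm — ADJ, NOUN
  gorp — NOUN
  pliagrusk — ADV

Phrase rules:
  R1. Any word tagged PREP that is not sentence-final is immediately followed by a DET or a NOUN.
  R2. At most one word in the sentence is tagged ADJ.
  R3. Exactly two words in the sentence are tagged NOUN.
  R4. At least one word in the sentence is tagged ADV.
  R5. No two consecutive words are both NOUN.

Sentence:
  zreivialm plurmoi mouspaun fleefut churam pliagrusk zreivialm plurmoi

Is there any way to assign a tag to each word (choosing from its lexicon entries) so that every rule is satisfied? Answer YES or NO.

YES

Candidates per position — 1:zreivialm {ADJ,NOUN}; 2:plurmoi {ADV,PREP}; 3:mouspaun {DET,NOUN}; 4:fleefut {PREP}; 5:churam {DET,NOUN}; 6:pliagrusk {ADV}; 7:zreivialm {ADJ,NOUN}; 8:plurmoi {ADV,PREP}.
One satisfying assignment: ADJ ADV DET PREP NOUN ADV NOUN PREP.
Rule-by-rule: rule 1 holds; rule 2 holds; rule 3 holds; rule 4 holds; rule 5 holds.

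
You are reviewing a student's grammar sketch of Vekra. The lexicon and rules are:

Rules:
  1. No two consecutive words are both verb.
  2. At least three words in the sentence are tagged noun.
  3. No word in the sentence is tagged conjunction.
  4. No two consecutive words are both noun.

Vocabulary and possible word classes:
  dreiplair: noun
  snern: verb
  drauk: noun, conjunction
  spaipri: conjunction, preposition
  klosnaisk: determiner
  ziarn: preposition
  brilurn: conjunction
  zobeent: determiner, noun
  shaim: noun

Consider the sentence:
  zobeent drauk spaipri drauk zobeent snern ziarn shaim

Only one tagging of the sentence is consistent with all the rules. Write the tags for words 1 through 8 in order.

Candidates per position — 1:zobeent {determiner,noun}; 2:drauk {noun,conjunction}; 3:spaipri {conjunction,preposition}; 4:drauk {noun,conjunction}; 5:zobeent {determiner,noun}; 6:snern {verb}; 7:ziarn {preposition}; 8:shaim {noun}.
Position 2: conjunction is ruled out by rule 3; that leaves noun.
Position 3: conjunction is ruled out by rule 3; that leaves preposition.
Position 4: conjunction is ruled out by rule 3; that leaves noun.
Position 5: noun is ruled out by rule 4; that leaves determiner.
Position 1: noun is ruled out by rule 4; that leaves determiner.
That leaves exactly one tagging: determiner noun preposition noun determiner verb preposition noun.
Rule-by-rule: rule 1 holds; rule 2 holds; rule 3 holds; rule 4 holds.

determiner noun preposition noun determiner verb preposition noun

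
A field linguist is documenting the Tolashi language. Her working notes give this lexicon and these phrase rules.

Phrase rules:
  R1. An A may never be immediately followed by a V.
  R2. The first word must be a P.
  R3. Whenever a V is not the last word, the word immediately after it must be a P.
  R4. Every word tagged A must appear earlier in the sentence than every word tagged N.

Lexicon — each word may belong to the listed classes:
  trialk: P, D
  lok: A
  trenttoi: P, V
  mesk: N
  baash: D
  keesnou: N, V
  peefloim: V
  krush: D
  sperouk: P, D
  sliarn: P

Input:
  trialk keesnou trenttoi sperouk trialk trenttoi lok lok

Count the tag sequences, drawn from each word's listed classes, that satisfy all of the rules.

4

Candidates per position — 1:trialk {P,D}; 2:keesnou {N,V}; 3:trenttoi {P,V}; 4:sperouk {P,D}; 5:trialk {P,D}; 6:trenttoi {P,V}; 7:lok {A}; 8:lok {A}.
There are 64 candidate sequences in total.
The sequences that satisfy every rule: P V P P P P A A; P V P P D P A A; P V P D P P A A; P V P D D P A A.
Count = 4.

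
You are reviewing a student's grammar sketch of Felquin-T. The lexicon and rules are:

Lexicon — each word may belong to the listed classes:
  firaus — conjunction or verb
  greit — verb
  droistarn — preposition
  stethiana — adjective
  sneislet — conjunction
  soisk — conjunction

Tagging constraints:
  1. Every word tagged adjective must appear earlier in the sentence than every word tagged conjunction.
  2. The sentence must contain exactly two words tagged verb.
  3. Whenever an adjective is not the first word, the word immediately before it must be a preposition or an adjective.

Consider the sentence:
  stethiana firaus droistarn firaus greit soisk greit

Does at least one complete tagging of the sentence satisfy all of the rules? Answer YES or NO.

Candidates per position — 1:stethiana {adjective}; 2:firaus {conjunction,verb}; 3:droistarn {preposition}; 4:firaus {conjunction,verb}; 5:greit {verb}; 6:soisk {conjunction}; 7:greit {verb}.
One satisfying assignment: adjective conjunction preposition conjunction verb conjunction verb.
Checking: rule 1 ✓; rule 2 ✓; rule 3 ✓.

YES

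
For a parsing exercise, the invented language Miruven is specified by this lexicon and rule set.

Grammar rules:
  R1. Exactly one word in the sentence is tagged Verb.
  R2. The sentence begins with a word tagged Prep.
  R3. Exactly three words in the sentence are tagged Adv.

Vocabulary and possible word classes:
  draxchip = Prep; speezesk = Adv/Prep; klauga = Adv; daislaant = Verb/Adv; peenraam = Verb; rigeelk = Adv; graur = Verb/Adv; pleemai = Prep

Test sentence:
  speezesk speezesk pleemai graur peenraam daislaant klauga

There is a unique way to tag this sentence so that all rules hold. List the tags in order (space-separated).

Candidates per position — 1:speezesk {Adv,Prep}; 2:speezesk {Adv,Prep}; 3:pleemai {Prep}; 4:graur {Verb,Adv}; 5:peenraam {Verb}; 6:daislaant {Verb,Adv}; 7:klauga {Adv}.
Position 1: Adv is ruled out by rule 2; that leaves Prep.
Position 4: Verb is ruled out by rule 1; that leaves Adv.
Position 6: Verb is ruled out by rule 1; that leaves Adv.
Position 2: Adv is ruled out by rule 3; that leaves Prep.
The only consistent sequence is: Prep Prep Prep Adv Verb Adv Adv.
Check: rule 1 holds; rule 2 holds; rule 3 holds.

Prep Prep Prep Adv Verb Adv Adv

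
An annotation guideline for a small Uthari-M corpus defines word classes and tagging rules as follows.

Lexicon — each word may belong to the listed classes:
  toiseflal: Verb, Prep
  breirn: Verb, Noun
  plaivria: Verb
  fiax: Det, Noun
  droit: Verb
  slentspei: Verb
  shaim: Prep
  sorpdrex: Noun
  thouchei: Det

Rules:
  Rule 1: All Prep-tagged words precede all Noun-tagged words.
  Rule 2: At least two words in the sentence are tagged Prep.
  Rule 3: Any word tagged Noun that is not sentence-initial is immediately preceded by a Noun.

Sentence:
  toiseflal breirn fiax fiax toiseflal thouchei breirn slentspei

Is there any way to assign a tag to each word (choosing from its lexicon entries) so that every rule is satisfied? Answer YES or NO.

YES

Candidates per position — 1:toiseflal {Verb,Prep}; 2:breirn {Verb,Noun}; 3:fiax {Det,Noun}; 4:fiax {Det,Noun}; 5:toiseflal {Verb,Prep}; 6:thouchei {Det}; 7:breirn {Verb,Noun}; 8:slentspei {Verb}.
One satisfying assignment: Prep Verb Det Det Prep Det Verb Verb.
Check: rule 1 ✓; rule 2 ✓; rule 3 ✓.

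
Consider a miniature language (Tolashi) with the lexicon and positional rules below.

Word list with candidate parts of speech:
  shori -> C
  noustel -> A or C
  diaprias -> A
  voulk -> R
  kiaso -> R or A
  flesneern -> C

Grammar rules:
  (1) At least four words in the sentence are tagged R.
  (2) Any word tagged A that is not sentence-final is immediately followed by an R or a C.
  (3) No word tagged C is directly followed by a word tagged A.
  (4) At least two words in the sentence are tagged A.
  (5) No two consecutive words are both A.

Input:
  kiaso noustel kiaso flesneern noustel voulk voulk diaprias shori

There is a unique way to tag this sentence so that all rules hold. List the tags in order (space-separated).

Candidates per position — 1:kiaso {R,A}; 2:noustel {A,C}; 3:kiaso {R,A}; 4:flesneern {C}; 5:noustel {A,C}; 6:voulk {R}; 7:voulk {R}; 8:diaprias {A}; 9:shori {C}.
If word 1 were A, no tagging could satisfy rule 1; so word 1 is R.
If word 3 were A, no tagging could satisfy rule 1; so word 3 is R.
If word 5 were A, no tagging could satisfy rule 3; so word 5 is C.
If word 2 were C, no tagging could satisfy rule 4; so word 2 is A.
The unique satisfying tagging is: R A R C C R R A C.
Checking: rule 1 holds; rule 2 holds; rule 3 holds; rule 4 holds; rule 5 holds.

R A R C C R R A C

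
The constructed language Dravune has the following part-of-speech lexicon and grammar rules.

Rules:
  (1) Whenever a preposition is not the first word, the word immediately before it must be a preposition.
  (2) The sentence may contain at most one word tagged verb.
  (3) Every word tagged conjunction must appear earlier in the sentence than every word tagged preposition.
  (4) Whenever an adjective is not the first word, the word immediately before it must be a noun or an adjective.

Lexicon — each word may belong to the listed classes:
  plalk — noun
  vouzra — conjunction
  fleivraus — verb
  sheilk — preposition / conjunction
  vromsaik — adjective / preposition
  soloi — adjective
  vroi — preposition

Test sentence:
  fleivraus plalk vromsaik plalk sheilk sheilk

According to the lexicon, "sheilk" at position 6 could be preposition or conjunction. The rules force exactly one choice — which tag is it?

Candidates per position — 1:fleivraus {verb}; 2:plalk {noun}; 3:vromsaik {adjective,preposition}; 4:plalk {noun}; 5:sheilk {preposition,conjunction}; 6:sheilk {preposition,conjunction}.
If word 3 were preposition, no tagging could satisfy rule 1; so word 3 is adjective.
If word 5 were preposition, no tagging could satisfy rule 1; so word 5 is conjunction.
If word 6 were preposition, no tagging could satisfy rule 1; so word 6 is conjunction.
The only consistent sequence is: verb noun adjective noun conjunction conjunction.
Checking: rule 1 holds; rule 2 holds; rule 3 holds; rule 4 holds.

conjunction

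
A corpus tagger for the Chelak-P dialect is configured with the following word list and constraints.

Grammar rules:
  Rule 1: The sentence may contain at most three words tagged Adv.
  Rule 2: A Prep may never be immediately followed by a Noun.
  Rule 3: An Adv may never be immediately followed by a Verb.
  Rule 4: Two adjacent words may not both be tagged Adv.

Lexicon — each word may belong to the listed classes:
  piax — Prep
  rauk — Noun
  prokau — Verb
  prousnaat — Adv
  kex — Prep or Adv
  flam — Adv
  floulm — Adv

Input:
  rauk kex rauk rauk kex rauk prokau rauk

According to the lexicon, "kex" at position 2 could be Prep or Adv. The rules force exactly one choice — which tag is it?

Adv

Candidates per position — 1:rauk {Noun}; 2:kex {Prep,Adv}; 3:rauk {Noun}; 4:rauk {Noun}; 5:kex {Prep,Adv}; 6:rauk {Noun}; 7:prokau {Verb}; 8:rauk {Noun}.
Word 2 cannot be Prep — rule 2 would then fail for every completion. It is Adv.
Word 5 cannot be Prep — rule 2 would then fail for every completion. It is Adv.
The only consistent sequence is: Noun Adv Noun Noun Adv Noun Verb Noun.
Checking: rule 1 ok; rule 2 ok; rule 3 ok; rule 4 ok.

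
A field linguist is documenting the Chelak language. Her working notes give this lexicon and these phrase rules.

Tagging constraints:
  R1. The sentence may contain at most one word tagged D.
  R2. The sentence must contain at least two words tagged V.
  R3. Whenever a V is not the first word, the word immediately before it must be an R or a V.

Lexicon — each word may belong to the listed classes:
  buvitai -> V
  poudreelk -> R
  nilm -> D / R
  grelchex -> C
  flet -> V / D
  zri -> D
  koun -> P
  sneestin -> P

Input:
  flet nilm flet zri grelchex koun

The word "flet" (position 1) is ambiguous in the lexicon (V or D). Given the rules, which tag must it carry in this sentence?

V

Candidates per position — 1:flet {V,D}; 2:nilm {D,R}; 3:flet {V,D}; 4:zri {D}; 5:grelchex {C}; 6:koun {P}.
Word 1 cannot be D — rule 1 would then fail for every completion. It is V.
Word 2 cannot be D — rule 1 would then fail for every completion. It is R.
Word 3 cannot be D — rule 1 would then fail for every completion. It is V.
The unique satisfying tagging is: V R V D C P.
Checking: rule 1 satisfied; rule 2 satisfied; rule 3 satisfied.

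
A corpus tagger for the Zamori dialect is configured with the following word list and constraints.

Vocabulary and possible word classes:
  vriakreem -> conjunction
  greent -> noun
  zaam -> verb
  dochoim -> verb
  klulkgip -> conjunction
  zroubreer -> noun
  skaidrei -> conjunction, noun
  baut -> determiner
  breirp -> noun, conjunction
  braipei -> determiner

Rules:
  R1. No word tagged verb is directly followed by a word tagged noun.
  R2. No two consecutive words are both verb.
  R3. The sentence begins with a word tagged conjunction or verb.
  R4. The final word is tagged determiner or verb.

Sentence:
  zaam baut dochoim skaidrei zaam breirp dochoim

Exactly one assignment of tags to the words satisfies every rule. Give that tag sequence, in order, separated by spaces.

Candidates per position — 1:zaam {verb}; 2:baut {determiner}; 3:dochoim {verb}; 4:skaidrei {conjunction,noun}; 5:zaam {verb}; 6:breirp {noun,conjunction}; 7:dochoim {verb}.
Position 4: tagging it noun would leave rule 1 unsatisfiable, so it must be conjunction.
Position 6: tagging it noun would leave rule 1 unsatisfiable, so it must be conjunction.
That leaves exactly one tagging: verb determiner verb conjunction verb conjunction verb.
Check: rule 1 ok; rule 2 ok; rule 3 ok; rule 4 ok.

verb determiner verb conjunction verb conjunction verb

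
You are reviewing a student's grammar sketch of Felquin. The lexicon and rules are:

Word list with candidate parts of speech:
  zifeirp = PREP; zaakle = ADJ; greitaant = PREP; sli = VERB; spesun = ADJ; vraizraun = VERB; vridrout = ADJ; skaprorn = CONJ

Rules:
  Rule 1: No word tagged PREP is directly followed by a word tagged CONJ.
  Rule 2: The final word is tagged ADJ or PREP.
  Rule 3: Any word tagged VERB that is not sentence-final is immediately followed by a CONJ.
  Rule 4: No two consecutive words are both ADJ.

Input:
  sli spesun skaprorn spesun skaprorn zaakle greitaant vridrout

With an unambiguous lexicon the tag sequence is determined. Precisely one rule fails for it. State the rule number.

Fixed tagging: VERB ADJ CONJ ADJ CONJ ADJ PREP ADJ.
Checking each rule: R1 ok, R2 ok, R3 fails, R4 ok.
Only rule 3 fails.

3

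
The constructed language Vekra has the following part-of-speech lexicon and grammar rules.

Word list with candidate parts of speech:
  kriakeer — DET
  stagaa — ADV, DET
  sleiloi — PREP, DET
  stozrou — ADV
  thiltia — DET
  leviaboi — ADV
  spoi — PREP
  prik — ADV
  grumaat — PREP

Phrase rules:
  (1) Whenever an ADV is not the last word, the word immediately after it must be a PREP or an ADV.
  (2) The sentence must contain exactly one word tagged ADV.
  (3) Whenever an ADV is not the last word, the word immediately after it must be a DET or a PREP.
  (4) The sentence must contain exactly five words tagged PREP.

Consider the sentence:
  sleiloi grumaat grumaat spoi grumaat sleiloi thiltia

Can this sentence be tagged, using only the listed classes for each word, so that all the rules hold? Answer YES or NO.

NO

Candidates per position — 1:sleiloi {PREP,DET}; 2:grumaat {PREP}; 3:grumaat {PREP}; 4:spoi {PREP}; 5:grumaat {PREP}; 6:sleiloi {PREP,DET}; 7:thiltia {DET}.
Rule 2 cannot be satisfied by any choice of tags from the lexicon.
So there is no consistent tagging.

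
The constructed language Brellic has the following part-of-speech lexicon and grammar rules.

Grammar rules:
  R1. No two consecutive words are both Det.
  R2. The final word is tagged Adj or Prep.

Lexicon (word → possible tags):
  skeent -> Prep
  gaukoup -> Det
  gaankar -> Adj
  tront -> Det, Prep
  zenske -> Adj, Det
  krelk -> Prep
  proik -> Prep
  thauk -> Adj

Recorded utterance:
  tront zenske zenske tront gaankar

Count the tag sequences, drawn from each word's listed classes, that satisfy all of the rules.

Candidates per position — 1:tront {Det,Prep}; 2:zenske {Adj,Det}; 3:zenske {Adj,Det}; 4:tront {Det,Prep}; 5:gaankar {Adj}.
There are 16 candidate sequences in total.
Checking each against the rules leaves 8 sequences.
Count = 8.

8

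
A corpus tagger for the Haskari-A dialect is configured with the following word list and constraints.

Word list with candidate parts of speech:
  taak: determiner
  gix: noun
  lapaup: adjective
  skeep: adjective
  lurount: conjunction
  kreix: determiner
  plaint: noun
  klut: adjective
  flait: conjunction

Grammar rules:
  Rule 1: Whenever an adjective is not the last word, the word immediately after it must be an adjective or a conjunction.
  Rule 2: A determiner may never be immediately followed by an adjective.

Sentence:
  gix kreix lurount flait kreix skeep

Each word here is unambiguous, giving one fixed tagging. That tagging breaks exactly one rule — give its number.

2

Fixed tagging: noun determiner conjunction conjunction determiner adjective.
Applying the rules: R1 ✓, R2 ✗.
Only rule 2 fails.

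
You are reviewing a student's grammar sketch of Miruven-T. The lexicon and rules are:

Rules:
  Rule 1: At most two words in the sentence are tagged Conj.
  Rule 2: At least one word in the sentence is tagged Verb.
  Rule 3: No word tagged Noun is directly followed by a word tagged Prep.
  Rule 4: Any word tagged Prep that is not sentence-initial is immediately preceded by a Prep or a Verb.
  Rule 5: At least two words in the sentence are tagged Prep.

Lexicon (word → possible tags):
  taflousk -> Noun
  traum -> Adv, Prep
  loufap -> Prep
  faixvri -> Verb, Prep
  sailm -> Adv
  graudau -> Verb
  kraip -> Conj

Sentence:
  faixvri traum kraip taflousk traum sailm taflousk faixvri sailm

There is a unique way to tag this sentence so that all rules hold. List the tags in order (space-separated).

Prep Prep Conj Noun Adv Adv Noun Verb Adv

Candidates per position — 1:faixvri {Verb,Prep}; 2:traum {Adv,Prep}; 3:kraip {Conj}; 4:taflousk {Noun}; 5:traum {Adv,Prep}; 6:sailm {Adv}; 7:taflousk {Noun}; 8:faixvri {Verb,Prep}; 9:sailm {Adv}.
Position 5: Prep is ruled out by rule 3; that leaves Adv.
Position 8: Prep is ruled out by rule 3; that leaves Verb.
Position 1: Verb is ruled out by rule 5; that leaves Prep.
Position 2: Adv is ruled out by rule 5; that leaves Prep.
The only consistent sequence is: Prep Prep Conj Noun Adv Adv Noun Verb Adv.
Verifying each rule — rule 1 ✓; rule 2 ✓; rule 3 ✓; rule 4 ✓; rule 5 ✓.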